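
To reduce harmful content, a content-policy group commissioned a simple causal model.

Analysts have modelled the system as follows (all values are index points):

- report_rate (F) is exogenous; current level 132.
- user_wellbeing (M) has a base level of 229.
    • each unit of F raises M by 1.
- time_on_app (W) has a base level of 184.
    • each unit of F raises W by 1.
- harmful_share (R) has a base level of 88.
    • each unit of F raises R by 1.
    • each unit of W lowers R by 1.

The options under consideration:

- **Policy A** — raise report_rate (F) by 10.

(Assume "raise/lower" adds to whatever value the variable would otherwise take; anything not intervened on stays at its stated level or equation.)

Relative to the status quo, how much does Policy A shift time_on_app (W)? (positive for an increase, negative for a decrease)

10

Baseline:
  F = 132
  W = 184 + 132 = 316
Policy A (F + 10):
  F = 132 + 10 = 142
  W = 184 + 142 = 326
Change in W: 326 − 316 = 10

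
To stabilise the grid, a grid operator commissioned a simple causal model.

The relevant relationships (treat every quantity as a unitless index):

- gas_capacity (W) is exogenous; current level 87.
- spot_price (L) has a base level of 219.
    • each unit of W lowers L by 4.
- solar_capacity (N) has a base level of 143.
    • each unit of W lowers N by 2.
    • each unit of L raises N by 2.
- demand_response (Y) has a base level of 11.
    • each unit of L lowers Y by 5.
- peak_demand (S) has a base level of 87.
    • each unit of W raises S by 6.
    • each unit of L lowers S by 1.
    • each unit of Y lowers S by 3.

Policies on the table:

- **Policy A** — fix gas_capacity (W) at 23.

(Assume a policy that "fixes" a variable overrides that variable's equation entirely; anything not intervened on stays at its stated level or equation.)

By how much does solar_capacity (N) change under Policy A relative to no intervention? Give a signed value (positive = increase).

640

Baseline:
  W = 87
  L = 219 − 4·87 = -129
  N = 143 − 2·87 + 2·(-129) = -289
Policy A (W := 23):
  W = 23
  L = 219 − 4·23 = 127
  N = 143 − 2·23 + 2·127 = 351
Change in N: 351 − (-289) = 640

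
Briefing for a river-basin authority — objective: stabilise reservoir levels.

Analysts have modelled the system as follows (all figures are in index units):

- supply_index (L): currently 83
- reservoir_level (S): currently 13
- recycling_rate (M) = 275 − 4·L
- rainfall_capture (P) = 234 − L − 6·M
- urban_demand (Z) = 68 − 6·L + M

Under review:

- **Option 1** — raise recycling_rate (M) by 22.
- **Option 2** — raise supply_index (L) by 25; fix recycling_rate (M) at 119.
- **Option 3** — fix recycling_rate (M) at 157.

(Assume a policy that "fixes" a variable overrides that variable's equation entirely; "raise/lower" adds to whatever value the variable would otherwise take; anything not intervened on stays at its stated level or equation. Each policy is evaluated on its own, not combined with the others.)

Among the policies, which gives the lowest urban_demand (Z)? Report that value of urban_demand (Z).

Option 1 (M + 22):
  L = 83
  M = 275 − 4·83 (+22 from intervention) = -35
  Z = 68 − 6·83 + (-35) = -465
Option 2 (L + 25, M := 119):
  L = 83 + 25 = 108
  M = 119
  Z = 68 − 6·108 + 119 = -461
Option 3 (M := 157):
  L = 83
  M = 157
  Z = 68 − 6·83 + 157 = -273
Comparing — Option 1: Z=-465, Option 2: Z=-461, Option 3: Z=-273. Lowest is -465 (Option 1).

-465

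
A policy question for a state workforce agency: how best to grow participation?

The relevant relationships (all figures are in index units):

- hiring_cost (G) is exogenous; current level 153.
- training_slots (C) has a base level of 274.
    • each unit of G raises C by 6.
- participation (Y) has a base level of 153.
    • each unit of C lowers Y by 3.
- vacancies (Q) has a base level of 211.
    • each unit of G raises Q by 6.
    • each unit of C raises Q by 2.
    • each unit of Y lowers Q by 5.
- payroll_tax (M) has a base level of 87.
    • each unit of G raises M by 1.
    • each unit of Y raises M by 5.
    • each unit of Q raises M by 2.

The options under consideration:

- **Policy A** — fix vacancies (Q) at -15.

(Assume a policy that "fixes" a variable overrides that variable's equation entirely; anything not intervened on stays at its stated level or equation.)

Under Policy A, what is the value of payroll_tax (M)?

Policy A (Q := -15):
  G = 153
  C = 274 + 6·153 = 1192
  Y = 153 − 3·1192 = -3423
  Q = -15
  M = 87 + 153 + 5·(-3423) + 2·(-15) = -16905

-16905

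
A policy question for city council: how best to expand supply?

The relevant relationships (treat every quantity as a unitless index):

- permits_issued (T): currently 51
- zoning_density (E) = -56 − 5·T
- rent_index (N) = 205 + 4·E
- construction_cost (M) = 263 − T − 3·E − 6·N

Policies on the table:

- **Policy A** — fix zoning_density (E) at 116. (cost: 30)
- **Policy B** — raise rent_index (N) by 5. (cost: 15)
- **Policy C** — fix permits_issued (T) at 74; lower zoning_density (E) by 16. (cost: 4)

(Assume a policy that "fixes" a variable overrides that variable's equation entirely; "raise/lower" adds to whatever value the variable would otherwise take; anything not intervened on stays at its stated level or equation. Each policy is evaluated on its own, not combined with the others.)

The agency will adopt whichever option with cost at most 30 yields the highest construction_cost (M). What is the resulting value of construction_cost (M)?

10893

Policy A (E := 116):
  T = 51
  E = 116
  N = 205 + 4·116 = 669
  M = 263 − 51 − 3·116 − 6·669 = -4150
Policy B (N + 5):
  T = 51
  E = -56 − 5·51 = -311
  N = 205 + 4·(-311) (+5 from intervention) = -1034
  M = 263 − 51 − 3·(-311) − 6·(-1034) = 7349
Policy C (T := 74, E − 16):
  T = 74
  E = -56 − 5·74 (−16 from intervention) = -442
  N = 205 + 4·(-442) = -1563
  M = 263 − 74 − 3·(-442) − 6·(-1563) = 10893
Comparing — Policy A: M=-4150, Policy B: M=7349, Policy C: M=10893. Highest is 10893 (Policy C).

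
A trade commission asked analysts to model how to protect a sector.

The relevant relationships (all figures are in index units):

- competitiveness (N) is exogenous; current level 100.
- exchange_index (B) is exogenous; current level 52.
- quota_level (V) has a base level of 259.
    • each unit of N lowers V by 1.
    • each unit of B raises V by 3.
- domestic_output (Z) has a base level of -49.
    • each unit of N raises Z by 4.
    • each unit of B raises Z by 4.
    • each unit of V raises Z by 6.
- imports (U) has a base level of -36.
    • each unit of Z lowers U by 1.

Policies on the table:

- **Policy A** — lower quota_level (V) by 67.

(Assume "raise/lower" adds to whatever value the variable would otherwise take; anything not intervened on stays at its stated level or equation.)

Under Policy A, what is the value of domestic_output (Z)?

Policy A (V − 67):
  N = 100
  B = 52
  V = 259 − 100 + 3·52 (−67 from intervention) = 248
  Z = -49 + 4·100 + 4·52 + 6·248 = 2047

2047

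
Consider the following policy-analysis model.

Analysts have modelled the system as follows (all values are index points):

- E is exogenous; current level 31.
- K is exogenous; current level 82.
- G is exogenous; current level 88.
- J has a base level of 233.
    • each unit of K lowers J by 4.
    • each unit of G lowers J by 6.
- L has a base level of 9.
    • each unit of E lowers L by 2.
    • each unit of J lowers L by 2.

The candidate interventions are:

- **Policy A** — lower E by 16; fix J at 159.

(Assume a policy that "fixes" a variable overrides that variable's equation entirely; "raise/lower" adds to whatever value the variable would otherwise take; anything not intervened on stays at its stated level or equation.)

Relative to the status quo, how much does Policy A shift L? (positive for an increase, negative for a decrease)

-1532

Baseline:
  E = 31
  K = 82
  G = 88
  J = 233 − 4·82 − 6·88 = -623
  L = 9 − 2·31 − 2·(-623) = 1193
Policy A (E − 16, J := 159):
  E = 31 − 16 = 15
  K = 82
  G = 88
  J = 159
  L = 9 − 2·15 − 2·159 = -339
Change in L: -339 − 1193 = -1532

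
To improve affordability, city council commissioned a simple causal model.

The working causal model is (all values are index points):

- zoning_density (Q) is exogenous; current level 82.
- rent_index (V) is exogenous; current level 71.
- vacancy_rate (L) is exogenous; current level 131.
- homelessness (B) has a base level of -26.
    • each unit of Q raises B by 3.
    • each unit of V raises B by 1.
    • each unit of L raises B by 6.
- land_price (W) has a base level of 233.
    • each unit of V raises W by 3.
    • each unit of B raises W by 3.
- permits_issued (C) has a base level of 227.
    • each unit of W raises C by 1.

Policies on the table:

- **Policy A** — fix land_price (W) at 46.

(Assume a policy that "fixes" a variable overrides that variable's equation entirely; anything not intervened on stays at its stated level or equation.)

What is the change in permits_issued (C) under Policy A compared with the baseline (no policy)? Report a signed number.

Baseline:
  Q = 82
  V = 71
  L = 131
  B = -26 + 3·82 + 71 + 6·131 = 1077
  W = 233 + 3·71 + 3·1077 = 3677
  C = 227 + 3677 = 3904
Policy A (W := 46):
  Q = 82
  V = 71
  L = 131
  B = -26 + 3·82 + 71 + 6·131 = 1077
  W = 46
  C = 227 + 46 = 273
Change in C: 273 − 3904 = -3631

-3631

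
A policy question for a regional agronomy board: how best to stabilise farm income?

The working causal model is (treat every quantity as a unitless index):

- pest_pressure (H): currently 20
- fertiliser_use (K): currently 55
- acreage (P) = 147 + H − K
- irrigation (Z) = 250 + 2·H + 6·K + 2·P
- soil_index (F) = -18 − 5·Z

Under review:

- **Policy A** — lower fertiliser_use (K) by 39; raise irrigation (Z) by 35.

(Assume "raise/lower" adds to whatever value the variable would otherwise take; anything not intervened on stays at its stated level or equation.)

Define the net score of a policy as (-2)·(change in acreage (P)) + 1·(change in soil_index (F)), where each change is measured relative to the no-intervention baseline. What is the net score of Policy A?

Baseline:
  H = 20
  K = 55
  P = 147 + 20 − 55 = 112
  Z = 250 + 2·20 + 6·55 + 2·112 = 844
  F = -18 − 5·844 = -4238
Policy A (K − 39, Z + 35):
  H = 20
  K = 55 − 39 = 16
  P = 147 + 20 − 16 = 151
  Z = 250 + 2·20 + 6·16 + 2·151 (+35 from intervention) = 723
  F = -18 − 5·723 = -3633
ΔP = 151 − 112 = 39; ΔF = -3633 − (-4238) = 605
Score = (-2)·39 + 1·605 = 527

527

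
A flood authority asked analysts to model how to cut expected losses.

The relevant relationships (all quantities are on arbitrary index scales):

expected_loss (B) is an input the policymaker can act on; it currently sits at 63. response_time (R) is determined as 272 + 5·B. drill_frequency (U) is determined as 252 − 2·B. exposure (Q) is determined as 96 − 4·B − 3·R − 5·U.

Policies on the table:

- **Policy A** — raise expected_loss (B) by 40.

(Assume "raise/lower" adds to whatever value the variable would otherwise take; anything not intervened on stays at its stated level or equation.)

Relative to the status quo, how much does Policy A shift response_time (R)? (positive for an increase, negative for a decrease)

200

Baseline:
  B = 63
  R = 272 + 5·63 = 587
Policy A (B + 40):
  B = 63 + 40 = 103
  R = 272 + 5·103 = 787
Change in R: 787 − 587 = 200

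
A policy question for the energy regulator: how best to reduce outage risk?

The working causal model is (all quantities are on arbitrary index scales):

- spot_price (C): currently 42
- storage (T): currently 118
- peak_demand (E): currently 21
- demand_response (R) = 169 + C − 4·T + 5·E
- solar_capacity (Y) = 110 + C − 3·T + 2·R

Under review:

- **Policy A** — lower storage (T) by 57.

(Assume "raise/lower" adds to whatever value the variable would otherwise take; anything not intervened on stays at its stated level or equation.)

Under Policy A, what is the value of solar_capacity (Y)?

113

Policy A (T − 57):
  C = 42
  T = 118 − 57 = 61
  E = 21
  R = 169 + 42 − 4·61 + 5·21 = 72
  Y = 110 + 42 − 3·61 + 2·72 = 113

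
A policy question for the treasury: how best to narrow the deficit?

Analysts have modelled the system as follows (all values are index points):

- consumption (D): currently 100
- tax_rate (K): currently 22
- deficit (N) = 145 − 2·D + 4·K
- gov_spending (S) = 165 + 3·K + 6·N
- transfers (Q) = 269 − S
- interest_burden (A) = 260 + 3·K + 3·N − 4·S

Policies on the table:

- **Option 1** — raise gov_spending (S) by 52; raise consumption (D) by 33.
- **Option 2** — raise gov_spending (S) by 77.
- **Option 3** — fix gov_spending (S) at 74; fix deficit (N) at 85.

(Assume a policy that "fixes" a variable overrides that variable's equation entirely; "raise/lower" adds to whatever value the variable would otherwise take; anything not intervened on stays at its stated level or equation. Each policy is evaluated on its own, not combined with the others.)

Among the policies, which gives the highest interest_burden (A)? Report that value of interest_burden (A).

285

Option 1 (S + 52, D + 33):
  D = 100 + 33 = 133
  K = 22
  N = 145 − 2·133 + 4·22 = -33
  S = 165 + 3·22 + 6·(-33) (+52 from intervention) = 85
  A = 260 + 3·22 + 3·(-33) − 4·85 = -113
Option 2 (S + 77):
  D = 100
  K = 22
  N = 145 − 2·100 + 4·22 = 33
  S = 165 + 3·22 + 6·33 (+77 from intervention) = 506
  A = 260 + 3·22 + 3·33 − 4·506 = -1599
Option 3 (S := 74, N := 85):
  D = 100
  K = 22
  N = 85
  S = 74
  A = 260 + 3·22 + 3·85 − 4·74 = 285
Comparing — Option 1: A=-113, Option 2: A=-1599, Option 3: A=285. Highest is 285 (Option 3).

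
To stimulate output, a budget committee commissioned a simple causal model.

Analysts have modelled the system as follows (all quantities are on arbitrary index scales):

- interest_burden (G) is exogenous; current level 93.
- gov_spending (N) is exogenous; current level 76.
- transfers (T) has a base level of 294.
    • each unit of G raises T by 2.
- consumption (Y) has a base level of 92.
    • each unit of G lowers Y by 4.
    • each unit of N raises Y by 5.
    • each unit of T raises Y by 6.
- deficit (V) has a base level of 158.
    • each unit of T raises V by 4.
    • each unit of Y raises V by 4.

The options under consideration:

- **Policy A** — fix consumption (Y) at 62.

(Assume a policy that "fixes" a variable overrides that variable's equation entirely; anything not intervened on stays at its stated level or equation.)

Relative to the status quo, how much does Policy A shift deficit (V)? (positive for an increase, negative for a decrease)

Baseline:
  G = 93
  N = 76
  T = 294 + 2·93 = 480
  Y = 92 − 4·93 + 5·76 + 6·480 = 2980
  V = 158 + 4·480 + 4·2980 = 13998
Policy A (Y := 62):
  G = 93
  N = 76
  T = 294 + 2·93 = 480
  Y = 62
  V = 158 + 4·480 + 4·62 = 2326
Change in V: 2326 − 13998 = -11672

-11672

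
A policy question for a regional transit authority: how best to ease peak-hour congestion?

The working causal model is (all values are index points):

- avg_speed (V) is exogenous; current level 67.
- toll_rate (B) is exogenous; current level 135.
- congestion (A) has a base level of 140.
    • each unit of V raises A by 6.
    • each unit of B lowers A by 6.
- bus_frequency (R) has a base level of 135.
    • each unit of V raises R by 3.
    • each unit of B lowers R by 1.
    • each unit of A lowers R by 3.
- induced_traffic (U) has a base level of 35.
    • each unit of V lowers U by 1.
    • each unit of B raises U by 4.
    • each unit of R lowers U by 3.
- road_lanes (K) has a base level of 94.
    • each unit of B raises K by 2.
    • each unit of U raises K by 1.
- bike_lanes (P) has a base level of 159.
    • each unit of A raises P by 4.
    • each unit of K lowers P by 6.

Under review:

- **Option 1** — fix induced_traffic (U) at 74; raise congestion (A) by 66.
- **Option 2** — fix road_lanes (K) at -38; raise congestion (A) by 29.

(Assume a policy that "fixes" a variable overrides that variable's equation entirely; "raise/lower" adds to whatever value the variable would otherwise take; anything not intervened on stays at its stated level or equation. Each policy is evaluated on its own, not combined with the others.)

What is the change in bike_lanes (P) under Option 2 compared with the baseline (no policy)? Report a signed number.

-12514

Baseline:
  V = 67
  B = 135
  A = 140 + 6·67 − 6·135 = -268
  R = 135 + 3·67 − 135 − 3·(-268) = 1005
  U = 35 − 67 + 4·135 − 3·1005 = -2507
  K = 94 + 2·135 + (-2507) = -2143
  P = 159 + 4·(-268) − 6·(-2143) = 11945
Option 2 (K := -38, A + 29):
  V = 67
  B = 135
  A = 140 + 6·67 − 6·135 (+29 from intervention) = -239
  R = 135 + 3·67 − 135 − 3·(-239) = 918
  U = 35 − 67 + 4·135 − 3·918 = -2246
  K = -38
  P = 159 + 4·(-239) − 6·(-38) = -569
Change in P: -569 − 11945 = -12514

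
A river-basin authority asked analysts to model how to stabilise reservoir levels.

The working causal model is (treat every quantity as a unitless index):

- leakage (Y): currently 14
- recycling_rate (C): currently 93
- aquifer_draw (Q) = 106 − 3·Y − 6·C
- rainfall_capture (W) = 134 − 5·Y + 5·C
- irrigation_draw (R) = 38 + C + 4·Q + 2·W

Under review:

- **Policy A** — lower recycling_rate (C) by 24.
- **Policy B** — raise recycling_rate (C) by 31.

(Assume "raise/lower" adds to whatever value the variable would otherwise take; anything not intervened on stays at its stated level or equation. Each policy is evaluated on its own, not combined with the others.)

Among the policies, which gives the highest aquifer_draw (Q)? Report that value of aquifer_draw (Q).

Policy A (C − 24):
  Y = 14
  C = 93 − 24 = 69
  Q = 106 − 3·14 − 6·69 = -350
Policy B (C + 31):
  Y = 14
  C = 93 + 31 = 124
  Q = 106 − 3·14 − 6·124 = -680
Comparing — Policy A: Q=-350, Policy B: Q=-680. Highest is -350 (Policy A).

-350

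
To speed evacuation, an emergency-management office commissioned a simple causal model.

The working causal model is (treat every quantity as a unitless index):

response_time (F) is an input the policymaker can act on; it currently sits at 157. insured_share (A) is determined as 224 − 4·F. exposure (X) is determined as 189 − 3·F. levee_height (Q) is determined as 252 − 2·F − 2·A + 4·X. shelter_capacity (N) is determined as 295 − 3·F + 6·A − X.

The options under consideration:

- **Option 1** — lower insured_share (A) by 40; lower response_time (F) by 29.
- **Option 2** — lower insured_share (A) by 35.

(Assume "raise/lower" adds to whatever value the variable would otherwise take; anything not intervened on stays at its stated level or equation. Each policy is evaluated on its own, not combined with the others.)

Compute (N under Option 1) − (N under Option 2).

666

Option 1 (A − 40, F − 29):
  F = 157 − 29 = 128
  A = 224 − 4·128 (−40 from intervention) = -328
  X = 189 − 3·128 = -195
  N = 295 − 3·128 + 6·(-328) − (-195) = -1862
Option 2 (A − 35):
  F = 157
  A = 224 − 4·157 (−35 from intervention) = -439
  X = 189 − 3·157 = -282
  N = 295 − 3·157 + 6·(-439) − (-282) = -2528
N: -1862 − (-2528) = 666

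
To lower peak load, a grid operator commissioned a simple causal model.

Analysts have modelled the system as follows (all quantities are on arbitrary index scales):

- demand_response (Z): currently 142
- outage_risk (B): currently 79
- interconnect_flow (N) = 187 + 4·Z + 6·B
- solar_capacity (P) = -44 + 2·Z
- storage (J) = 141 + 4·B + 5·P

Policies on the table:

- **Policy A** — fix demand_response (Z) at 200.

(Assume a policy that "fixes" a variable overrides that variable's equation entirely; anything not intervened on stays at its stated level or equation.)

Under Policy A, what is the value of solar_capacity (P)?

356

Policy A (Z := 200):
  Z = 200
  P = -44 + 2·200 = 356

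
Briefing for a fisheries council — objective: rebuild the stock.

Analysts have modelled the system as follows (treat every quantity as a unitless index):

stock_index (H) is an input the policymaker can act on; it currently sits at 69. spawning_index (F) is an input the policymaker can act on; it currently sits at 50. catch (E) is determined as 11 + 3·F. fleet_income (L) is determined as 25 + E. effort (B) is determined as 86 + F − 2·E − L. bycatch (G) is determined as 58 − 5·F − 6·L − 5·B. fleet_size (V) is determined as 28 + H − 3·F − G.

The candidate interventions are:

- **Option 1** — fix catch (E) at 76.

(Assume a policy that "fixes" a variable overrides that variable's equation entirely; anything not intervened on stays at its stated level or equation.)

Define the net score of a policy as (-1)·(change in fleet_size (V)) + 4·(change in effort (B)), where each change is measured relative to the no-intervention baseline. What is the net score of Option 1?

255

Baseline:
  H = 69
  F = 50
  E = 11 + 3·50 = 161
  L = 25 + 161 = 186
  B = 86 + 50 − 2·161 − 186 = -372
  G = 58 − 5·50 − 6·186 − 5·(-372) = 552
  V = 28 + 69 − 3·50 − 552 = -605
Option 1 (E := 76):
  H = 69
  F = 50
  E = 76
  L = 25 + 76 = 101
  B = 86 + 50 − 2·76 − 101 = -117
  G = 58 − 5·50 − 6·101 − 5·(-117) = -213
  V = 28 + 69 − 3·50 − (-213) = 160
ΔV = 160 − (-605) = 765; ΔB = -117 − (-372) = 255
Score = (-1)·765 + 4·255 = 255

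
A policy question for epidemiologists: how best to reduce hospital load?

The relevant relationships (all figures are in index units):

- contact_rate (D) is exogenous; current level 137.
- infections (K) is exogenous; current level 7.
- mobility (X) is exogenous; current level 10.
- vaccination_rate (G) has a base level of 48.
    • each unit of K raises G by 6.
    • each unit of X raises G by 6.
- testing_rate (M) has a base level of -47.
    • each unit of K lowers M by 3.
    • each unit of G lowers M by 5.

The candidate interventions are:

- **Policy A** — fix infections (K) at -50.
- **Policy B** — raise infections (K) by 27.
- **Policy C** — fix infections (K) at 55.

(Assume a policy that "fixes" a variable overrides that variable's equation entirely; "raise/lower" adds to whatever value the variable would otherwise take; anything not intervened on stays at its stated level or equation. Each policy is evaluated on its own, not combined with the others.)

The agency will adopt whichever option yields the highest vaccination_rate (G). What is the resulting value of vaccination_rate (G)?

Policy A (K := -50):
  K = -50
  X = 10
  G = 48 + 6·(-50) + 6·10 = -192
Policy B (K + 27):
  K = 7 + 27 = 34
  X = 10
  G = 48 + 6·34 + 6·10 = 312
Policy C (K := 55):
  K = 55
  X = 10
  G = 48 + 6·55 + 6·10 = 438
Comparing — Policy A: G=-192, Policy B: G=312, Policy C: G=438. Highest is 438 (Policy C).

438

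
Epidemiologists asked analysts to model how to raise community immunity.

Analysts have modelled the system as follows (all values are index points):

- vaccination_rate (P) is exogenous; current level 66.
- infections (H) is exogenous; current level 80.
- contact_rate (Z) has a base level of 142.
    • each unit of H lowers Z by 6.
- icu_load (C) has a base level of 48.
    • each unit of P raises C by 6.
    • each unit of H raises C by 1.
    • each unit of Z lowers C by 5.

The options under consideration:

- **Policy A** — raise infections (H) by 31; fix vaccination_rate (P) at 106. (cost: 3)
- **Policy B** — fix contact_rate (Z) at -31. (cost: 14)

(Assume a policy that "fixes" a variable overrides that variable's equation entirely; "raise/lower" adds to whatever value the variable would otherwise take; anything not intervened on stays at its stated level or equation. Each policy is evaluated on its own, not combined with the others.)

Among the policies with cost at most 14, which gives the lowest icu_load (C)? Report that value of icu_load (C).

679

Policy A (H + 31, P := 106):
  P = 106
  H = 80 + 31 = 111
  Z = 142 − 6·111 = -524
  C = 48 + 6·106 + 111 − 5·(-524) = 3415
Policy B (Z := -31):
  P = 66
  H = 80
  Z = -31
  C = 48 + 6·66 + 80 − 5·(-31) = 679
Comparing — Policy A: C=3415, Policy B: C=679. Lowest is 679 (Policy B).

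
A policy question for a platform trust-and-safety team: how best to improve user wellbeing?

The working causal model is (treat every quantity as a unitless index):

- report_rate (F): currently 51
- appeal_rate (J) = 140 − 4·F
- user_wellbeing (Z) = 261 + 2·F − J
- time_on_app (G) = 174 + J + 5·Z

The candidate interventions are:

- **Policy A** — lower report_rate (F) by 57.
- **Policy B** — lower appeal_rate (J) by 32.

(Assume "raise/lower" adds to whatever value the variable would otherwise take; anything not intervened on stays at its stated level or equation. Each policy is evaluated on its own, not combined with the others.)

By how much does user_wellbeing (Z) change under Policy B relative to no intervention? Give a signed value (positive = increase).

Baseline:
  F = 51
  J = 140 − 4·51 = -64
  Z = 261 + 2·51 − (-64) = 427
Policy B (J − 32):
  F = 51
  J = 140 − 4·51 (−32 from intervention) = -96
  Z = 261 + 2·51 − (-96) = 459
Change in Z: 459 − 427 = 32

32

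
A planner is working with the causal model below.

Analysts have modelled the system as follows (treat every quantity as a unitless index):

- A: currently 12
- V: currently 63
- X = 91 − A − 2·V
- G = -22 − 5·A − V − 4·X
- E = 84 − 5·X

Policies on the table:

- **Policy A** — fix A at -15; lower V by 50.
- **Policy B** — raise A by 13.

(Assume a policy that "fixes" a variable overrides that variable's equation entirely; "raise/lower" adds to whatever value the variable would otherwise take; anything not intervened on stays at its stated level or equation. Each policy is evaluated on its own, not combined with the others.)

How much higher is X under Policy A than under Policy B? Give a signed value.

Policy A (A := -15, V − 50):
  A = -15
  V = 63 − 50 = 13
  X = 91 − (-15) − 2·13 = 80
Policy B (A + 13):
  A = 12 + 13 = 25
  V = 63
  X = 91 − 25 − 2·63 = -60
X: 80 − (-60) = 140

140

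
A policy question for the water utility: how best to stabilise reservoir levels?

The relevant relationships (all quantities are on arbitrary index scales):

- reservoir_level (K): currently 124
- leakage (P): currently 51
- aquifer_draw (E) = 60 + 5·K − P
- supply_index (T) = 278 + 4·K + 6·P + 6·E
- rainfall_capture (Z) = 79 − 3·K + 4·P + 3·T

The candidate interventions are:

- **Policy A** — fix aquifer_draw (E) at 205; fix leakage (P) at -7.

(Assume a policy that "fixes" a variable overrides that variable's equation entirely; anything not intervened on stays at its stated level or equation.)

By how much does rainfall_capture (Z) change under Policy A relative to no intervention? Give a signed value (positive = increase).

-8908

Baseline:
  K = 124
  P = 51
  E = 60 + 5·124 − 51 = 629
  T = 278 + 4·124 + 6·51 + 6·629 = 4854
  Z = 79 − 3·124 + 4·51 + 3·4854 = 14473
Policy A (E := 205, P := -7):
  K = 124
  P = -7
  E = 205
  T = 278 + 4·124 + 6·(-7) + 6·205 = 1962
  Z = 79 − 3·124 + 4·(-7) + 3·1962 = 5565
Change in Z: 5565 − 14473 = -8908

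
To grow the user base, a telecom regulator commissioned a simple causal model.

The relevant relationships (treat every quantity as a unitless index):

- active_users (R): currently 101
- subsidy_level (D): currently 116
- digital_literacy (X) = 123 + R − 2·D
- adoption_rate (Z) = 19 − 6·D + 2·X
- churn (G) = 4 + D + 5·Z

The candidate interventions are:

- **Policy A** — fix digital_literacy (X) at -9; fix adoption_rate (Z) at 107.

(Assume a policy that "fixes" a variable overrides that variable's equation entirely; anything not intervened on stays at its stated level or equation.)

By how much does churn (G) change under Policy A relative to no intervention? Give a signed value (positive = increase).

4000

Baseline:
  R = 101
  D = 116
  X = 123 + 101 − 2·116 = -8
  Z = 19 − 6·116 + 2·(-8) = -693
  G = 4 + 116 + 5·(-693) = -3345
Policy A (X := -9, Z := 107):
  R = 101
  D = 116
  X = -9
  Z = 107
  G = 4 + 116 + 5·107 = 655
Change in G: 655 − (-3345) = 4000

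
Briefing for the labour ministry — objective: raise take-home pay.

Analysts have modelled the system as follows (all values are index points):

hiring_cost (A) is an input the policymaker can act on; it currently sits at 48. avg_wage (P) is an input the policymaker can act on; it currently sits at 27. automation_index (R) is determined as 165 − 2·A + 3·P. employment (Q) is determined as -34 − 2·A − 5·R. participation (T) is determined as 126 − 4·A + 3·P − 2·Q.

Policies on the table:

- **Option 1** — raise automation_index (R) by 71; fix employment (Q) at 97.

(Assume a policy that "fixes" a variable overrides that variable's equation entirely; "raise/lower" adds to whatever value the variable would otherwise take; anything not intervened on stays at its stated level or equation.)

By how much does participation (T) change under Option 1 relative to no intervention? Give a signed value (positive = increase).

-1954

Baseline:
  A = 48
  P = 27
  R = 165 − 2·48 + 3·27 = 150
  Q = -34 − 2·48 − 5·150 = -880
  T = 126 − 4·48 + 3·27 − 2·(-880) = 1775
Option 1 (R + 71, Q := 97):
  A = 48
  P = 27
  R = 165 − 2·48 + 3·27 (+71 from intervention) = 221
  Q = 97
  T = 126 − 4·48 + 3·27 − 2·97 = -179
Change in T: -179 − 1775 = -1954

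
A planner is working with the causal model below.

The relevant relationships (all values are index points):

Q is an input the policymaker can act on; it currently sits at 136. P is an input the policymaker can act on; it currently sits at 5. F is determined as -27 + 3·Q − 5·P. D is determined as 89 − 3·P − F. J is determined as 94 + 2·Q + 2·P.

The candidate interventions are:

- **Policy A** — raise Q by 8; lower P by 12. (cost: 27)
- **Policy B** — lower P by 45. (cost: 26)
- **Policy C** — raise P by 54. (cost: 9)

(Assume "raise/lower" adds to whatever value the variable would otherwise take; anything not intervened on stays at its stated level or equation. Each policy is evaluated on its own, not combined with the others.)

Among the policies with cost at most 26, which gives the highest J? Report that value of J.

Policy B (P − 45):
  Q = 136
  P = 5 − 45 = -40
  J = 94 + 2·136 + 2·(-40) = 286
Policy C (P + 54):
  Q = 136
  P = 5 + 54 = 59
  J = 94 + 2·136 + 2·59 = 484
Comparing — Policy B: J=286, Policy C: J=484. Highest is 484 (Policy C).

484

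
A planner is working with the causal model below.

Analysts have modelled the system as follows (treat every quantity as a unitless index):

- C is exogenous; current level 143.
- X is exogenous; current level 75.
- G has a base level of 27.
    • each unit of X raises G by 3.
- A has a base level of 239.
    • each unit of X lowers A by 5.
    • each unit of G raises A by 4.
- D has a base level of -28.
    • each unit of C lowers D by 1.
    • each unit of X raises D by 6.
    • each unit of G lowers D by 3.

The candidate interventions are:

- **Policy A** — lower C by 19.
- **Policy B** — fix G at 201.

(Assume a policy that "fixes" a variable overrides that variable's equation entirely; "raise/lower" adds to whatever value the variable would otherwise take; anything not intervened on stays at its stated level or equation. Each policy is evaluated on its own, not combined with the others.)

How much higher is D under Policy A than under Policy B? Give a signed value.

-134

Policy A (C − 19):
  C = 143 − 19 = 124
  X = 75
  G = 27 + 3·75 = 252
  D = -28 − 124 + 6·75 − 3·252 = -458
Policy B (G := 201):
  C = 143
  X = 75
  G = 201
  D = -28 − 143 + 6·75 − 3·201 = -324
D: -458 − (-324) = -134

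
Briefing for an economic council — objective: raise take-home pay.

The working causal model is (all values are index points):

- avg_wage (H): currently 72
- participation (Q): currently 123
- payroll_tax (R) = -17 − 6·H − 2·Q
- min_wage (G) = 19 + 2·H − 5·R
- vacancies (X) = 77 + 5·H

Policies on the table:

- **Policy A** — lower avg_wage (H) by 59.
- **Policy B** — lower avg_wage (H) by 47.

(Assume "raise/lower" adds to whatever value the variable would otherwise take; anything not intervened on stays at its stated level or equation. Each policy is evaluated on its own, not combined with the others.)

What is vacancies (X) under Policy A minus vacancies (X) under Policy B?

-60

Policy A (H − 59):
  H = 72 − 59 = 13
  X = 77 + 5·13 = 142
Policy B (H − 47):
  H = 72 − 47 = 25
  X = 77 + 5·25 = 202
X: 142 − 202 = -60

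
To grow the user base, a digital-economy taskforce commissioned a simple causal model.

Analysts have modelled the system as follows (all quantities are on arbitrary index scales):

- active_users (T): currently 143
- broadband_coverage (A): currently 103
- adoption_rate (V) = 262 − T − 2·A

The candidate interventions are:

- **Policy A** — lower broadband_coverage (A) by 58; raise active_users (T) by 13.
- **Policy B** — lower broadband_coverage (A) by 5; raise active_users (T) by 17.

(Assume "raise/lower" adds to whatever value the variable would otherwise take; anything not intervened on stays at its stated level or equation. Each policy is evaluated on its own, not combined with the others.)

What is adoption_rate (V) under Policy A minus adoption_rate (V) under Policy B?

Policy A (A − 58, T + 13):
  T = 143 + 13 = 156
  A = 103 − 58 = 45
  V = 262 − 156 − 2·45 = 16
Policy B (A − 5, T + 17):
  T = 143 + 17 = 160
  A = 103 − 5 = 98
  V = 262 − 160 − 2·98 = -94
V: 16 − (-94) = 110

110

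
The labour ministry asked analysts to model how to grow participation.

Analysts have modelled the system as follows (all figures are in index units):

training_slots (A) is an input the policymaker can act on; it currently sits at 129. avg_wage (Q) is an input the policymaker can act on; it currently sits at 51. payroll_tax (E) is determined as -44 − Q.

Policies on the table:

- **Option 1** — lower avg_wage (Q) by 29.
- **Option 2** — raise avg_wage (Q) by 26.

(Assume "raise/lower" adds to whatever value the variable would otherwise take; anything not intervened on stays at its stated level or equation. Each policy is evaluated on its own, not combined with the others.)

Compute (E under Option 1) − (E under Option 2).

55

Option 1 (Q − 29):
  Q = 51 − 29 = 22
  E = -44 − 22 = -66
Option 2 (Q + 26):
  Q = 51 + 26 = 77
  E = -44 − 77 = -121
E: -66 − (-121) = 55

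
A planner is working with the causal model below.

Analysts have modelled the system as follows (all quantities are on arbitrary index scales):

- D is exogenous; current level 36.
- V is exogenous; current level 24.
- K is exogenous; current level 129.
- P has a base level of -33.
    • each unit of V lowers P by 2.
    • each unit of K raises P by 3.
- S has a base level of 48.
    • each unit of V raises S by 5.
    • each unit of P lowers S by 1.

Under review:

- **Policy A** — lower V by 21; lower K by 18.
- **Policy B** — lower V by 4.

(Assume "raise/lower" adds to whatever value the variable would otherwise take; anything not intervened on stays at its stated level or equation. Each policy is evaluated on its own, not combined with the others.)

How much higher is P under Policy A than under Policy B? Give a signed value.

-20

Policy A (V − 21, K − 18):
  V = 24 − 21 = 3
  K = 129 − 18 = 111
  P = -33 − 2·3 + 3·111 = 294
Policy B (V − 4):
  V = 24 − 4 = 20
  K = 129
  P = -33 − 2·20 + 3·129 = 314
P: 294 − 314 = -20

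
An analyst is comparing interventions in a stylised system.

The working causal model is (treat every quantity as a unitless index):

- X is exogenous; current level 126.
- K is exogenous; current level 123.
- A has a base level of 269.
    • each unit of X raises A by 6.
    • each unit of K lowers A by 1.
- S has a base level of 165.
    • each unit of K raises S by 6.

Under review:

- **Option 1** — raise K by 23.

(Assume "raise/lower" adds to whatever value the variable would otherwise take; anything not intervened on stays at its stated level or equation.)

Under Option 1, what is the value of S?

1041

Option 1 (K + 23):
  K = 123 + 23 = 146
  S = 165 + 6·146 = 1041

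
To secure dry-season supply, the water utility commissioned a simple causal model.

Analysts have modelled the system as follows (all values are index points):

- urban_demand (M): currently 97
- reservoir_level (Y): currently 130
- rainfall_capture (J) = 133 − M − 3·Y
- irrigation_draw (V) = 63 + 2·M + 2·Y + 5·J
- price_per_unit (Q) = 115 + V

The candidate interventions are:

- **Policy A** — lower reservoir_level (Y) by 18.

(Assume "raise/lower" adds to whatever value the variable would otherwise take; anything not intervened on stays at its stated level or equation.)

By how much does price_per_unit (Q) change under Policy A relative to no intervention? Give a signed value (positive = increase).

Baseline:
  M = 97
  Y = 130
  J = 133 − 97 − 3·130 = -354
  V = 63 + 2·97 + 2·130 + 5·(-354) = -1253
  Q = 115 + (-1253) = -1138
Policy A (Y − 18):
  M = 97
  Y = 130 − 18 = 112
  J = 133 − 97 − 3·112 = -300
  V = 63 + 2·97 + 2·112 + 5·(-300) = -1019
  Q = 115 + (-1019) = -904
Change in Q: -904 − (-1138) = 234

234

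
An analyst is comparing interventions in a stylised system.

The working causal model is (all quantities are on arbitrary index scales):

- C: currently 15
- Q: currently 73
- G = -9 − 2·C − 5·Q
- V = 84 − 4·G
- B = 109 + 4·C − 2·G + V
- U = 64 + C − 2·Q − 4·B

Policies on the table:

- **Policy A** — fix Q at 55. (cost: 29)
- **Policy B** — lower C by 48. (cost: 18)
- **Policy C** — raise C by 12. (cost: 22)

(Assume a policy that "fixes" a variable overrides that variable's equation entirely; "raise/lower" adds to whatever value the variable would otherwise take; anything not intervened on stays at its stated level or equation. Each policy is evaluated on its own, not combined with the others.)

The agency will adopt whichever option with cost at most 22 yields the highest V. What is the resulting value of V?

1796

Policy B (C − 48):
  C = 15 − 48 = -33
  Q = 73
  G = -9 − 2·(-33) − 5·73 = -308
  V = 84 − 4·(-308) = 1316
Policy C (C + 12):
  C = 15 + 12 = 27
  Q = 73
  G = -9 − 2·27 − 5·73 = -428
  V = 84 − 4·(-428) = 1796
Comparing — Policy B: V=1316, Policy C: V=1796. Highest is 1796 (Policy C).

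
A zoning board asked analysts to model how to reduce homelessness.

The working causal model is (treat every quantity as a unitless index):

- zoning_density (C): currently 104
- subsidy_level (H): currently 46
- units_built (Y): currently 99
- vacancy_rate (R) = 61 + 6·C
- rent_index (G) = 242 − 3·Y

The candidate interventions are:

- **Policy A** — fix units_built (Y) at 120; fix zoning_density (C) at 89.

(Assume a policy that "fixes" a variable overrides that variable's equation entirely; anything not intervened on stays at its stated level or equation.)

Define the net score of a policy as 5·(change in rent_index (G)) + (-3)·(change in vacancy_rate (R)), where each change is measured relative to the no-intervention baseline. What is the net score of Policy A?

Baseline:
  C = 104
  Y = 99
  R = 61 + 6·104 = 685
  G = 242 − 3·99 = -55
Policy A (Y := 120, C := 89):
  C = 89
  Y = 120
  R = 61 + 6·89 = 595
  G = 242 − 3·120 = -118
ΔG = -118 − (-55) = -63; ΔR = 595 − 685 = -90
Score = 5·(-63) + (-3)·(-90) = -45

-45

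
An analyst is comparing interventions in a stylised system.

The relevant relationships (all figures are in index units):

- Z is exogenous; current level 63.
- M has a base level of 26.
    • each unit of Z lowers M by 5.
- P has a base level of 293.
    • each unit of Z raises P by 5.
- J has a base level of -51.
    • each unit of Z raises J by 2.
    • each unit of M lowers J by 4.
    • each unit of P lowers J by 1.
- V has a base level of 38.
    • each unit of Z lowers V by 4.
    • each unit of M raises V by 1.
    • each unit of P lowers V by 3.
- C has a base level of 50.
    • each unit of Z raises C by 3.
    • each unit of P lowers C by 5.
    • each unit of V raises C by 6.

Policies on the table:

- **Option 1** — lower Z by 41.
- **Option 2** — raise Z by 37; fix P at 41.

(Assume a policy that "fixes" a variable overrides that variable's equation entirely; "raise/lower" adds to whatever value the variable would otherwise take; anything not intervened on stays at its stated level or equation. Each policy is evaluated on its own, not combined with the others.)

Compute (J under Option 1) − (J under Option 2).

-2078

Option 1 (Z − 41):
  Z = 63 − 41 = 22
  M = 26 − 5·22 = -84
  P = 293 + 5·22 = 403
  J = -51 + 2·22 − 4·(-84) − 403 = -74
Option 2 (Z + 37, P := 41):
  Z = 63 + 37 = 100
  M = 26 − 5·100 = -474
  P = 41
  J = -51 + 2·100 − 4·(-474) − 41 = 2004
J: -74 − 2004 = -2078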